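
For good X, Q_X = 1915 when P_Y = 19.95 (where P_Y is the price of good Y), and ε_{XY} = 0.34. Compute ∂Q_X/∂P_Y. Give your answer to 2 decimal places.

32.64

ε = (∂Q_X/∂P_Y)·(P_Y/Q_X) ⇒ ∂Q_X/∂P_Y = ε·Q_X/P_Y = 0.34 × 1915/19.95 ≈ 32.64.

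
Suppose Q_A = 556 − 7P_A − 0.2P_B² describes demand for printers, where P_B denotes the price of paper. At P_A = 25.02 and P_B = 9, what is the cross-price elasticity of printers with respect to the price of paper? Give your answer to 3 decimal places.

At P_A = 25.02 and P_B = 9: Q_A = 364.66.
∂Q_A/∂P_B = -0.4P_B = -0.4(9) = -3.6000.
ε = (∂Q_A/∂P_B)(P_B/Q_A) = -3.6000 × (9/364.66) ≈ -0.089.

-0.089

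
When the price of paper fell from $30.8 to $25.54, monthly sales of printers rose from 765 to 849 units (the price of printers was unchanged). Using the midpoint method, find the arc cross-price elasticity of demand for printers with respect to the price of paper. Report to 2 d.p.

-0.56

ΔQ_A = 849 − 765 = 84; ΔP_B = 25.54 − 30.8 = -5.26.
Midpoints: Q̄_A = 807.0, P̄_B = 28.17.
ε = (ΔQ_A/Q̄_A)/(ΔP_B/P̄_B) = (84/807.0)/(-5.26/28.17) ≈ -0.56.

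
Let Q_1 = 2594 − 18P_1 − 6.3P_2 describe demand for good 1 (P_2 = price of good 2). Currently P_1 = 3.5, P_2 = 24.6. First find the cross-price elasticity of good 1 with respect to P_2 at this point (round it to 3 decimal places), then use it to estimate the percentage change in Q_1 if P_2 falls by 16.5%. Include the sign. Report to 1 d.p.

At P_1 = 3.5, P_2 = 24.6: Q_1 = 2376.02.
∂Q_1/∂P_2 = -6.3.
ε = (∂Q_1/∂P_2)(P_2/Q_1) = -6.3000 × 24.6/2376.02 ≈ -0.065.
%ΔQ_1 ≈ ε × %ΔP_2 = -0.065 × (-16.5%) = 1.1%.

1.1%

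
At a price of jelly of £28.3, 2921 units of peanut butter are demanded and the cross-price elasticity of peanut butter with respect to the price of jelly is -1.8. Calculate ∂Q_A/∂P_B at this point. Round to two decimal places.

-185.79

ε = (∂Q_A/∂P_B)·(P_B/Q_A) ⇒ ∂Q_A/∂P_B = ε·Q_A/P_B = -1.8 × 2921/28.3 ≈ -185.79.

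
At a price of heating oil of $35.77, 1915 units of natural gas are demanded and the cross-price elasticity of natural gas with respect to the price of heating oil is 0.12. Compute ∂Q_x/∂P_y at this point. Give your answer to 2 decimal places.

ε = (∂Q_x/∂P_y)·(P_y/Q_x) ⇒ ∂Q_x/∂P_y = ε·Q_x/P_y = 0.12 × 1915/35.77 ≈ 6.42.

6.42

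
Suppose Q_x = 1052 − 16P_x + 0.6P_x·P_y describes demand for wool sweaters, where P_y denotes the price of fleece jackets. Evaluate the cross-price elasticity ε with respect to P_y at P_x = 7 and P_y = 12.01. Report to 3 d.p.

At P_x = 7 and P_y = 12.01: Q_x = 990.442.
∂Q_x/∂P_y = 0.6P_x = 0.6(7) = 4.2000.
ε = (∂Q_x/∂P_y)(P_y/Q_x) = 4.2000 × (12.01/990.442) ≈ 0.051.

0.051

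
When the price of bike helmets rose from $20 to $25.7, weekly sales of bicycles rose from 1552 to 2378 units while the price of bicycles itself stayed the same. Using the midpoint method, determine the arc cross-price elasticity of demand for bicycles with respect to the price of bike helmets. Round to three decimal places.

ΔQ_A = 2378 − 1552 = 826; ΔP_B = 25.7 − 20 = 5.7.
Midpoints: Q̄_A = 1965.0, P̄_B = 22.85.
ε = (ΔQ_A/Q̄_A)/(ΔP_B/P̄_B) = (826/1965.0)/(5.7/22.85) ≈ 1.685.

1.685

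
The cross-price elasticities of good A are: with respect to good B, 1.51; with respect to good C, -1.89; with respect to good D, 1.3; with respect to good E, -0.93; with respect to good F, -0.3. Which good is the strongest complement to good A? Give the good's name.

Complements have ε < 0. The most negative value is -1.89 (good C).

good C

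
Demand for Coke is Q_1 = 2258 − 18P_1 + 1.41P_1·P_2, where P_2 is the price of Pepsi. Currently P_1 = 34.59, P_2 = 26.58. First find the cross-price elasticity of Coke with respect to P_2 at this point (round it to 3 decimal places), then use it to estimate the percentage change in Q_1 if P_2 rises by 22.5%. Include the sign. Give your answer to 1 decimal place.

At P_1 = 34.59, P_2 = 26.58: Q_1 = 2931.737.
∂Q_1/∂P_2 = 1.41P_1 = 48.7719.
ε = (∂Q_1/∂P_2)(P_2/Q_1) = 48.7719 × 26.58/2931.737 ≈ 0.442.
%ΔQ_1 ≈ ε × %ΔP_2 = 0.442 × (22.5%) = 9.9%.

9.9%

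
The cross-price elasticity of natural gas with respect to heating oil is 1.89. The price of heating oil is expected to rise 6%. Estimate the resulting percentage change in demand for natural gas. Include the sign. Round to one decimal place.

%ΔQ ≈ ε × %ΔP of heating oil = 1.89 × (6%) = 11.3%.
Demand for natural gas rises by about 11.3%.

11.3%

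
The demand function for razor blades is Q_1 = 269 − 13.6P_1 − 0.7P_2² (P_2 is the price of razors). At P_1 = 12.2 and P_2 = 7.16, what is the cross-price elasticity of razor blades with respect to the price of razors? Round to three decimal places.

At P_1 = 12.2 and P_2 = 7.16: Q_1 = 67.194.
∂Q_1/∂P_2 = -1.4P_2 = -1.4(7.16) = -10.0240.
ε = (∂Q_1/∂P_2)(P_2/Q_1) = -10.0240 × (7.16/67.194) ≈ -1.068.
ε < 0: complements.

-1.068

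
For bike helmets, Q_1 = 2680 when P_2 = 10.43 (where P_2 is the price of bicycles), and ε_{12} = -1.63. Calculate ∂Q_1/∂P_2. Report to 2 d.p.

-418.83

ε = (∂Q_1/∂P_2)·(P_2/Q_1) ⇒ ∂Q_1/∂P_2 = ε·Q_1/P_2 = -1.63 × 2680/10.43 ≈ -418.83.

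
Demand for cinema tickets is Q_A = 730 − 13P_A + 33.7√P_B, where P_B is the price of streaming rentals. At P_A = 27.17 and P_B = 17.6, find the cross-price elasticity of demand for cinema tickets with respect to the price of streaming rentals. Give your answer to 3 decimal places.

0.136

At P_A = 27.17 and P_B = 17.6: Q_A = 518.169.
∂Q_A/∂P_B = 33.7/(2√P_B) = 33.7/(2√17.6) = 4.0165.
ε = (∂Q_A/∂P_B)(P_B/Q_A) = 4.0165 × (17.6/518.169) ≈ 0.136.
ε > 0: substitutes.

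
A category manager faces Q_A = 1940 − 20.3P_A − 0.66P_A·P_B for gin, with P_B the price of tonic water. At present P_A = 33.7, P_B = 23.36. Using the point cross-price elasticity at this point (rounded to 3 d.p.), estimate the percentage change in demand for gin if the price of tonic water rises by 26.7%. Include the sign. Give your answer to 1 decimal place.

At P_A = 33.7, P_B = 23.36: Q_A = 736.317.
∂Q_A/∂P_B = -0.66P_A = -22.2420.
ε = (∂Q_A/∂P_B)(P_B/Q_A) = -22.2420 × 23.36/736.317 ≈ -0.706.
%ΔQ_A ≈ ε × %ΔP_B = -0.706 × (26.7%) = -18.9%.

-18.9%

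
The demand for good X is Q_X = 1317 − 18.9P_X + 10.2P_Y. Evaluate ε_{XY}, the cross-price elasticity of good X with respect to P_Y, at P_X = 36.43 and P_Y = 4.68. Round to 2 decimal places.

At P_X = 36.43 and P_Y = 4.68: Q_X = 676.209.
∂Q_X/∂P_Y = 10.2.
ε = (∂Q_X/∂P_Y)(P_Y/Q_X) = 10.2 × (4.68/676.209) ≈ 0.07.

0.07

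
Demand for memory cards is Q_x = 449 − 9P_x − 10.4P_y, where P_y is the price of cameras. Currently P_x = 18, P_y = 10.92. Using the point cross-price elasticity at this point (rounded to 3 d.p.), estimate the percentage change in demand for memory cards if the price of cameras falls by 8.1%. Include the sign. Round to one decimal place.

At P_x = 18, P_y = 10.92: Q_x = 173.432.
∂Q_x/∂P_y = -10.4.
ε = (∂Q_x/∂P_y)(P_y/Q_x) = -10.4000 × 10.92/173.432 ≈ -0.655.
%ΔQ_x ≈ ε × %ΔP_y = -0.655 × (-8.1%) = 5.3%.

5.3%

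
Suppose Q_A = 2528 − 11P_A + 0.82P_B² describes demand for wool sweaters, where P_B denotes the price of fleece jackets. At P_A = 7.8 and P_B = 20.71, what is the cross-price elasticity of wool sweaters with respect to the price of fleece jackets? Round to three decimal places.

At P_A = 7.8 and P_B = 20.71: Q_A = 2793.901.
∂Q_A/∂P_B = 1.64P_B = 1.64(20.71) = 33.9644.
ε = (∂Q_A/∂P_B)(P_B/Q_A) = 33.9644 × (20.71/2793.901) ≈ 0.252.

0.252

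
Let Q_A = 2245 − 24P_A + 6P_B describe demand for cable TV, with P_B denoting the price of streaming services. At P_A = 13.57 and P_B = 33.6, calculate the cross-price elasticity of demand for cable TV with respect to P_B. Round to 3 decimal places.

At P_A = 13.57 and P_B = 33.6: Q_A = 2120.92.
∂Q_A/∂P_B = 6.
ε = (∂Q_A/∂P_B)(P_B/Q_A) = 6 × (33.6/2120.92) ≈ 0.095.
Since ε > 0, cable TV and streaming services are substitutes.

0.095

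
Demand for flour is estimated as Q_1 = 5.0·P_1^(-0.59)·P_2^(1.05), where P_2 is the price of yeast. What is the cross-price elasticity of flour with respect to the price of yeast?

1.05

In a log-linear (constant-elasticity) demand function, the coefficient on the exponent of P_2 is the cross-price elasticity.
ε = 1.05. Positive, so flour and yeast are substitutes.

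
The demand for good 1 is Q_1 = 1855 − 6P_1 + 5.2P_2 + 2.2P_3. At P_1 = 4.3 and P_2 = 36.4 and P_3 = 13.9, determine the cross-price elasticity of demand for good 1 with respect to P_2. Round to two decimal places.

At P_1 = 4.3 and P_2 = 36.4 and P_3 = 13.9: Q_1 = 2049.06.
∂Q_1/∂P_2 = 5.2.
ε = (∂Q_1/∂P_2)(P_2/Q_1) = 5.2 × (36.4/2049.06) ≈ 0.09.

0.09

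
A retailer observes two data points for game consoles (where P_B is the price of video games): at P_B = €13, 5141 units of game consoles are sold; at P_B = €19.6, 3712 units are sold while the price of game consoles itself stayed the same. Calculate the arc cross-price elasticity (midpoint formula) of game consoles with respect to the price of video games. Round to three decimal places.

ΔQ_A = 3712 − 5141 = -1429; ΔP_B = 19.6 − 13 = 6.6.
Midpoints: Q̄_A = 4426.5, P̄_B = 16.30.
ε = (ΔQ_A/Q̄_A)/(ΔP_B/P̄_B) = (-1429/4426.5)/(6.6/16.30) ≈ -0.797.

-0.797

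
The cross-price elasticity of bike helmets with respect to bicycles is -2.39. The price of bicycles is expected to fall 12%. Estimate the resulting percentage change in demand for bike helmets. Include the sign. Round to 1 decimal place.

28.7%

%ΔQ ≈ ε × %ΔP of bicycles = -2.39 × (-12%) = 28.7%.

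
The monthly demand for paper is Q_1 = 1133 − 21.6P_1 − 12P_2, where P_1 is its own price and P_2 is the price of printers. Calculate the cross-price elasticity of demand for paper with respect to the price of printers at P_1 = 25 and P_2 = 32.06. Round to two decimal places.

-1.85

At P_1 = 25 and P_2 = 32.06: Q_1 = 208.28.
∂Q_1/∂P_2 = -12.
ε = (∂Q_1/∂P_2)(P_2/Q_1) = -12 × (32.06/208.28) ≈ -1.85.
Since ε < 0, paper and printers are complements.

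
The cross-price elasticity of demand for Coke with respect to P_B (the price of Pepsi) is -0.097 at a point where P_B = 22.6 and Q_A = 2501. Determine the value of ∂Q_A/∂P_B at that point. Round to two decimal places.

-10.73

ε = (∂Q_A/∂P_B)·(P_B/Q_A) ⇒ ∂Q_A/∂P_B = ε·Q_A/P_B = -0.097 × 2501/22.6 ≈ -10.73.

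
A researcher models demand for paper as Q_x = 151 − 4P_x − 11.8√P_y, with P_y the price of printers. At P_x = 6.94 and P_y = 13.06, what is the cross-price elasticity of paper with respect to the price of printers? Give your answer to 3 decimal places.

-0.265

At P_x = 6.94 and P_y = 13.06: Q_x = 80.596.
∂Q_x/∂P_y = -11.8/(2√P_y) = -11.8/(2√13.06) = -1.6326.
ε = (∂Q_x/∂P_y)(P_y/Q_x) = -1.6326 × (13.06/80.596) ≈ -0.265.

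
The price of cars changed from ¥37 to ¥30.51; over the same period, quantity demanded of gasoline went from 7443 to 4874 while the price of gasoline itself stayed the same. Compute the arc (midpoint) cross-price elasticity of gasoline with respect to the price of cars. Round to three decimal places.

2.170

ΔQ_A = 4874 − 7443 = -2569; ΔP_B = 30.51 − 37 = -6.49.
Midpoints: Q̄_A = 6158.5, P̄_B = 33.76.
ε = (ΔQ_A/Q̄_A)/(ΔP_B/P̄_B) = (-2569/6158.5)/(-6.49/33.76) ≈ 2.170.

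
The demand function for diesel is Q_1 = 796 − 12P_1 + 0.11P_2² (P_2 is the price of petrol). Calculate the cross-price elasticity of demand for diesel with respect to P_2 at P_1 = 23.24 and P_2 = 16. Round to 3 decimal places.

0.103

At P_1 = 23.24 and P_2 = 16: Q_1 = 545.28.
∂Q_1/∂P_2 = 0.22P_2 = 0.22(16) = 3.5200.
ε = (∂Q_1/∂P_2)(P_2/Q_1) = 3.5200 × (16/545.28) ≈ 0.103.
ε > 0: substitutes.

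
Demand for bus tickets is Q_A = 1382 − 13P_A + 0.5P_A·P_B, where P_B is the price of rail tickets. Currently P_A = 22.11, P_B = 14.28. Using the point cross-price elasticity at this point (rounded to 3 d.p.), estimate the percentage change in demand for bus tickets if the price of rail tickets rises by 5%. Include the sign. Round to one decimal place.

0.6%

At P_A = 22.11, P_B = 14.28: Q_A = 1252.435.
∂Q_A/∂P_B = 0.5P_A = 11.0550.
ε = (∂Q_A/∂P_B)(P_B/Q_A) = 11.0550 × 14.28/1252.435 ≈ 0.126.
%ΔQ_A ≈ ε × %ΔP_B = 0.126 × (5%) = 0.6%.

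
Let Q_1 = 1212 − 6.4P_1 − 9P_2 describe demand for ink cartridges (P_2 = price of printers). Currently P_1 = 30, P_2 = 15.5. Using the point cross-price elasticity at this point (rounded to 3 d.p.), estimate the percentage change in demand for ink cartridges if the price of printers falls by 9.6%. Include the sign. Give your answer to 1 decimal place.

At P_1 = 30, P_2 = 15.5: Q_1 = 880.5.
∂Q_1/∂P_2 = -9.
ε = (∂Q_1/∂P_2)(P_2/Q_1) = -9.0000 × 15.5/880.5 ≈ -0.158.
%ΔQ_1 ≈ ε × %ΔP_2 = -0.158 × (-9.6%) = 1.5%.

1.5%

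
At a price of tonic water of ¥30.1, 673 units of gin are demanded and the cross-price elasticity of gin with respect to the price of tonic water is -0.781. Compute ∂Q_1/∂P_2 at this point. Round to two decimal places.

ε = (∂Q_1/∂P_2)·(P_2/Q_1) ⇒ ∂Q_1/∂P_2 = ε·Q_1/P_2 = -0.781 × 673/30.1 ≈ -17.46.

-17.46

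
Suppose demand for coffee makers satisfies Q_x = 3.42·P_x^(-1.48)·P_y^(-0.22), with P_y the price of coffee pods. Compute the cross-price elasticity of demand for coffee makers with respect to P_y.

In a log-linear (constant-elasticity) demand function, the coefficient on the exponent of P_y is the cross-price elasticity.
ε = -0.22. Negative, so coffee makers and coffee pods are complements.

-0.22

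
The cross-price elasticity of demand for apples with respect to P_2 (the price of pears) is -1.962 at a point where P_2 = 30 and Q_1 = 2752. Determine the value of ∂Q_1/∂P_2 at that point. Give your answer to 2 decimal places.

ε = (∂Q_1/∂P_2)·(P_2/Q_1) ⇒ ∂Q_1/∂P_2 = ε·Q_1/P_2 = -1.962 × 2752/30 ≈ -179.98.

-179.98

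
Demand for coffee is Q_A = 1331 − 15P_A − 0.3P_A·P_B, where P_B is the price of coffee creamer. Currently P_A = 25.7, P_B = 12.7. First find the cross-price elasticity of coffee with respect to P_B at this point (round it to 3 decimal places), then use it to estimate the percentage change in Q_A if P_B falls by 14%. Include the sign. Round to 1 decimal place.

1.6%

At P_A = 25.7, P_B = 12.7: Q_A = 847.583.
∂Q_A/∂P_B = -0.3P_A = -7.7100.
ε = (∂Q_A/∂P_B)(P_B/Q_A) = -7.7100 × 12.7/847.583 ≈ -0.116.
%ΔQ_A ≈ ε × %ΔP_B = -0.116 × (-14%) = 1.6%.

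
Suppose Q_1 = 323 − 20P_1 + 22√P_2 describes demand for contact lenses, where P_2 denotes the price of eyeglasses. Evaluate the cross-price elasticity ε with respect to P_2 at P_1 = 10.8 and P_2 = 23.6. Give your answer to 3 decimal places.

0.250

At P_1 = 10.8 and P_2 = 23.6: Q_1 = 213.876.
∂Q_1/∂P_2 = 22/(2√P_2) = 22/(2√23.6) = 2.2643.
ε = (∂Q_1/∂P_2)(P_2/Q_1) = 2.2643 × (23.6/213.876) ≈ 0.250.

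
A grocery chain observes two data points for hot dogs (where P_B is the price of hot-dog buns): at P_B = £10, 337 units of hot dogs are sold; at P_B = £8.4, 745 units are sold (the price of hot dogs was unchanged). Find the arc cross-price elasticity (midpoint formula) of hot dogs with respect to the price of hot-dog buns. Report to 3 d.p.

ΔQ_A = 745 − 337 = 408; ΔP_B = 8.4 − 10 = -1.6.
Midpoints: Q̄_A = 541.0, P̄_B = 9.20.
ε = (ΔQ_A/Q̄_A)/(ΔP_B/P̄_B) = (408/541.0)/(-1.6/9.20) ≈ -4.336.

-4.336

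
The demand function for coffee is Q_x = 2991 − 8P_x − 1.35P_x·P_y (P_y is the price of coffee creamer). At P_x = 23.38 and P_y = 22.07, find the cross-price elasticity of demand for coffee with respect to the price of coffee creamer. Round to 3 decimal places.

-0.331

At P_x = 23.38 and P_y = 22.07: Q_x = 2107.365.
∂Q_x/∂P_y = -1.35P_x = -1.35(23.38) = -31.5630.
ε = (∂Q_x/∂P_y)(P_y/Q_x) = -31.5630 × (22.07/2107.365) ≈ -0.331.
ε < 0: complements.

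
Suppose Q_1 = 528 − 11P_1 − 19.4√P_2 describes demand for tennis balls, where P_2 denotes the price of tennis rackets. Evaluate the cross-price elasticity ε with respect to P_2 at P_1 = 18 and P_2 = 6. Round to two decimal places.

-0.08

At P_1 = 18 and P_2 = 6: Q_1 = 282.480.
∂Q_1/∂P_2 = -19.4/(2√P_2) = -19.4/(2√6) = -3.9600.
ε = (∂Q_1/∂P_2)(P_2/Q_1) = -3.9600 × (6/282.480) ≈ -0.08.
ε < 0: complements.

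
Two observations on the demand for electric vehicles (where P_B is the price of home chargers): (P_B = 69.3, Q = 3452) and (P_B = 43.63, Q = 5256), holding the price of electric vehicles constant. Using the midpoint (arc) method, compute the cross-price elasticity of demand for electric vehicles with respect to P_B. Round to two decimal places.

-0.91

ΔQ_A = 5256 − 3452 = 1804; ΔP_B = 43.63 − 69.3 = -25.67.
Midpoints: Q̄_A = 4354.0, P̄_B = 56.47.
ε = (ΔQ_A/Q̄_A)/(ΔP_B/P̄_B) = (1804/4354.0)/(-25.67/56.47) ≈ -0.91.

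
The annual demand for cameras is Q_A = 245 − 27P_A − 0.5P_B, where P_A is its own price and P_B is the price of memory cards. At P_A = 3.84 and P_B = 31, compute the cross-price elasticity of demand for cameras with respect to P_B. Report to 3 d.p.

-0.123

At P_A = 3.84 and P_B = 31: Q_A = 125.82.
∂Q_A/∂P_B = -0.5.
ε = (∂Q_A/∂P_B)(P_B/Q_A) = -0.5 × (31/125.82) ≈ -0.123.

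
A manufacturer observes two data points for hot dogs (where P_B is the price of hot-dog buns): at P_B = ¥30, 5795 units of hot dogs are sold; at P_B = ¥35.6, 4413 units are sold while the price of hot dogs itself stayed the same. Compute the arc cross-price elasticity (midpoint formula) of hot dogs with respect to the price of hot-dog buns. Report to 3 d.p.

ΔQ_A = 4413 − 5795 = -1382; ΔP_B = 35.6 − 30 = 5.6.
Midpoints: Q̄_A = 5104.0, P̄_B = 32.80.
ε = (ΔQ_A/Q̄_A)/(ΔP_B/P̄_B) = (-1382/5104.0)/(5.6/32.80) ≈ -1.586.

-1.586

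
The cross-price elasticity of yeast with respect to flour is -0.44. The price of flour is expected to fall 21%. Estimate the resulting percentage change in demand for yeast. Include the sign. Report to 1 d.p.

9.2%

%ΔQ ≈ ε × %ΔP of flour = -0.44 × (-21%) = 9.2%.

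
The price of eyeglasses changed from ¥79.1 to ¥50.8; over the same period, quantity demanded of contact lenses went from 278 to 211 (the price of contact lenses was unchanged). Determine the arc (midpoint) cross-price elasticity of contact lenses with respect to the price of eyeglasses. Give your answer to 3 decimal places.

ΔQ_A = 211 − 278 = -67; ΔP_B = 50.8 − 79.1 = -28.3.
Midpoints: Q̄_A = 244.5, P̄_B = 64.95.
ε = (ΔQ_A/Q̄_A)/(ΔP_B/P̄_B) = (-67/244.5)/(-28.3/64.95) ≈ 0.629.

0.629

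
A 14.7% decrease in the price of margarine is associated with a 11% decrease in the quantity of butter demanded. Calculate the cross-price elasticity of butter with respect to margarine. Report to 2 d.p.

0.75

ε = (%ΔQ of butter) / (%ΔP of margarine) = (-11%) / (-14.7%) ≈ 0.75.
Positive cross-price elasticity: substitutes.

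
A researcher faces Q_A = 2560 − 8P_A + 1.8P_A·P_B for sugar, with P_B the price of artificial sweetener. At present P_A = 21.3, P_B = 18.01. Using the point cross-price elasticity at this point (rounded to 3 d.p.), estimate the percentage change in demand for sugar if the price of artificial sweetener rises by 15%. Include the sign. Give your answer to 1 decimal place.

3.4%

At P_A = 21.3, P_B = 18.01: Q_A = 3080.103.
∂Q_A/∂P_B = 1.8P_A = 38.3400.
ε = (∂Q_A/∂P_B)(P_B/Q_A) = 38.3400 × 18.01/3080.103 ≈ 0.224.
%ΔQ_A ≈ ε × %ΔP_B = 0.224 × (15%) = 3.4%.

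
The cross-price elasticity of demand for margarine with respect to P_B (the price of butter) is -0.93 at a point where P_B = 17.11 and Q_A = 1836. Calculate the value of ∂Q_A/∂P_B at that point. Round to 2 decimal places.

ε = (∂Q_A/∂P_B)·(P_B/Q_A) ⇒ ∂Q_A/∂P_B = ε·Q_A/P_B = -0.93 × 1836/17.11 ≈ -99.79.

-99.79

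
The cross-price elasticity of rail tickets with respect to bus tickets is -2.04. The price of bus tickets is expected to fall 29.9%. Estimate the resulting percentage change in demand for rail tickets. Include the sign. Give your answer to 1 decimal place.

%ΔQ ≈ ε × %ΔP of bus tickets = -2.04 × (-29.9%) = 61.0%.
Demand for rail tickets rises by about 61.0%.

61.0%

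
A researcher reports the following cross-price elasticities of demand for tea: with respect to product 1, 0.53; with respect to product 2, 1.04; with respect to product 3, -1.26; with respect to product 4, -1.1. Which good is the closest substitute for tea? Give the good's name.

product 2

Substitutes have ε > 0. Among the positive values, 1.04 (product 2) is largest.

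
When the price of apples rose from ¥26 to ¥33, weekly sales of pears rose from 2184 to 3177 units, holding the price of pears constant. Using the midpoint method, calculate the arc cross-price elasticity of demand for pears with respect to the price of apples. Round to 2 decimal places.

1.56

ΔQ_A = 3177 − 2184 = 993; ΔP_B = 33 − 26 = 7.
Midpoints: Q̄_A = 2680.5, P̄_B = 29.50.
ε = (ΔQ_A/Q̄_A)/(ΔP_B/P̄_B) = (993/2680.5)/(7/29.50) ≈ 1.56.
ε > 0: pears and apples are substitutes.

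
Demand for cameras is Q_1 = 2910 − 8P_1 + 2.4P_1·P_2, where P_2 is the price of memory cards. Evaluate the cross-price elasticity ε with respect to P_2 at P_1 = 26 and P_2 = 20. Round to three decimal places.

At P_1 = 26 and P_2 = 20: Q_1 = 3950.
∂Q_1/∂P_2 = 2.4P_1 = 2.4(26) = 62.4000.
ε = (∂Q_1/∂P_2)(P_2/Q_1) = 62.4000 × (20/3950) ≈ 0.316.
ε > 0: substitutes.

0.316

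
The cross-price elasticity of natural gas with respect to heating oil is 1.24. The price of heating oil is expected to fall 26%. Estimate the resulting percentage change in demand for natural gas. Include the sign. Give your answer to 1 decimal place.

-32.2%

%ΔQ ≈ ε × %ΔP of heating oil = 1.24 × (-26%) = -32.2%.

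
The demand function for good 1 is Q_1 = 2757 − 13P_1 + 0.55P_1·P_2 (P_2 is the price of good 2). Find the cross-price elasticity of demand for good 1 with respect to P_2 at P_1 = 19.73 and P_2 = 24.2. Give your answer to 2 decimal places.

0.10

At P_1 = 19.73 and P_2 = 24.2: Q_1 = 2763.116.
∂Q_1/∂P_2 = 0.55P_1 = 0.55(19.73) = 10.8515.
ε = (∂Q_1/∂P_2)(P_2/Q_1) = 10.8515 × (24.2/2763.116) ≈ 0.10.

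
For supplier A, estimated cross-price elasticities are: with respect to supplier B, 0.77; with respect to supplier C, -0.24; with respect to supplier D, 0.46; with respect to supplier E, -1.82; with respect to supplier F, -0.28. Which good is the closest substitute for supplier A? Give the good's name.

Substitutes have ε > 0. Among the positive values, 0.77 (supplier B) is largest.

supplier B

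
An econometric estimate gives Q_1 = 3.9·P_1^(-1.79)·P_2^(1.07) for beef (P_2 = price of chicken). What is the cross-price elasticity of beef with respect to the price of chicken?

In a log-linear (constant-elasticity) demand function, the coefficient on the exponent of P_2 is the cross-price elasticity.
ε = 1.07. Positive, so beef and chicken are substitutes.

1.07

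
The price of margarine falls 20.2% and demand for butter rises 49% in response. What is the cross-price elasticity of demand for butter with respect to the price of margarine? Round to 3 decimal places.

-2.426

ε = (%ΔQ of butter) / (%ΔP of margarine) = (49%) / (-20.2%) ≈ -2.426.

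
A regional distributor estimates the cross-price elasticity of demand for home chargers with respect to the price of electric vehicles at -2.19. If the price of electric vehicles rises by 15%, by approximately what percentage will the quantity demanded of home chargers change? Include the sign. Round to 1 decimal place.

%ΔQ ≈ ε × %ΔP of electric vehicles = -2.19 × (15%) = -32.9%.
Demand for home chargers falls by about 32.9%.

-32.9%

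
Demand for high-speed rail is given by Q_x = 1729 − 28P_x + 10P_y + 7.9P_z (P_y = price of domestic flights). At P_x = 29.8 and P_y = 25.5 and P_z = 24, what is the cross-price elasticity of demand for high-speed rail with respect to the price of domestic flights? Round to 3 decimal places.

At P_x = 29.8 and P_y = 25.5 and P_z = 24: Q_x = 1339.2.
∂Q_x/∂P_y = 10.
ε = (∂Q_x/∂P_y)(P_y/Q_x) = 10 × (25.5/1339.2) ≈ 0.190.

0.190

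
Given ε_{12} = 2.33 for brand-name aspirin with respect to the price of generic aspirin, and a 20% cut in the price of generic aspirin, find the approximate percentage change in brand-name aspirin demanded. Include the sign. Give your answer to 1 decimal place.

-46.6%

%ΔQ ≈ ε × %ΔP of generic aspirin = 2.33 × (-20%) = -46.6%.
Demand for brand-name aspirin falls by about 46.6%.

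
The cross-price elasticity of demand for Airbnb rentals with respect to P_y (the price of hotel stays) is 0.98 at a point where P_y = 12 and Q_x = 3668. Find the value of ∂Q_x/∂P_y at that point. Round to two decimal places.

ε = (∂Q_x/∂P_y)·(P_y/Q_x) ⇒ ∂Q_x/∂P_y = ε·Q_x/P_y = 0.98 × 3668/12 ≈ 299.55.

299.55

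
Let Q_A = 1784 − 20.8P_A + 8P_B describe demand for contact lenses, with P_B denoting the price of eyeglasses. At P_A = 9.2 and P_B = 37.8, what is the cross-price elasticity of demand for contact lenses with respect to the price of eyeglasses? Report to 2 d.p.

0.16

At P_A = 9.2 and P_B = 37.8: Q_A = 1895.04.
∂Q_A/∂P_B = 8.
ε = (∂Q_A/∂P_B)(P_B/Q_A) = 8 × (37.8/1895.04) ≈ 0.16.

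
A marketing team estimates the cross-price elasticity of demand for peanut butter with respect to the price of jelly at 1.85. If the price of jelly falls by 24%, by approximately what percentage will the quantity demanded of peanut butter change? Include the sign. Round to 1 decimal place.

%ΔQ ≈ ε × %ΔP of jelly = 1.85 × (-24%) = -44.4%.

-44.4%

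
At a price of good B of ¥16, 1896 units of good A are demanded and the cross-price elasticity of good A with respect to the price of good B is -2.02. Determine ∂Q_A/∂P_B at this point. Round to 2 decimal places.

ε = (∂Q_A/∂P_B)·(P_B/Q_A) ⇒ ∂Q_A/∂P_B = ε·Q_A/P_B = -2.02 × 1896/16 ≈ -239.37.

-239.37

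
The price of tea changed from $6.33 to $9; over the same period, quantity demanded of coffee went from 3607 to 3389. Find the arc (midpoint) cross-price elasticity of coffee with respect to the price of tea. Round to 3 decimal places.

ΔQ_A = 3389 − 3607 = -218; ΔP_B = 9 − 6.33 = 2.67.
Midpoints: Q̄_A = 3498.0, P̄_B = 7.67.
ε = (ΔQ_A/Q̄_A)/(ΔP_B/P̄_B) = (-218/3498.0)/(2.67/7.67) ≈ -0.179.

-0.179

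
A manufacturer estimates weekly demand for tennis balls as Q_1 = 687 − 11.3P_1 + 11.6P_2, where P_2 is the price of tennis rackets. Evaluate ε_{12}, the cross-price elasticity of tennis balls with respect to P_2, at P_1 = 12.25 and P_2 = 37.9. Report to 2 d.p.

At P_1 = 12.25 and P_2 = 37.9: Q_1 = 988.215.
∂Q_1/∂P_2 = 11.6.
ε = (∂Q_1/∂P_2)(P_2/Q_1) = 11.6 × (37.9/988.215) ≈ 0.44.

0.44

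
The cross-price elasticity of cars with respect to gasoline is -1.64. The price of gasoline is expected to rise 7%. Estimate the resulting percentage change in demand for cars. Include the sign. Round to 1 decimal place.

-11.5%

%ΔQ ≈ ε × %ΔP of gasoline = -1.64 × (7%) = -11.5%.
Demand for cars falls by about 11.5%.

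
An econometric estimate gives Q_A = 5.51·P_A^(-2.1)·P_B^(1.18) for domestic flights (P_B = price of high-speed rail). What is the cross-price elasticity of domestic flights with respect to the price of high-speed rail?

1.18

In a log-linear (constant-elasticity) demand function, the coefficient on the exponent of P_B is the cross-price elasticity.
ε = 1.18. Positive, so domestic flights and high-speed rail are substitutes.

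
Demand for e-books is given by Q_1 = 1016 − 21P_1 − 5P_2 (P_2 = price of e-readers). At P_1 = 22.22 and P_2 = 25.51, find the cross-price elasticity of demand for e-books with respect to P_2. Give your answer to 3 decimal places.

-0.302

At P_1 = 22.22 and P_2 = 25.51: Q_1 = 421.83.
∂Q_1/∂P_2 = -5.
ε = (∂Q_1/∂P_2)(P_2/Q_1) = -5 × (25.51/421.83) ≈ -0.302.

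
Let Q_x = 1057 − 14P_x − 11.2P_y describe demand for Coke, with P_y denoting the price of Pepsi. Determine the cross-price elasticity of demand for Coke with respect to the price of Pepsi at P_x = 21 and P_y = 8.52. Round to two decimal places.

-0.14

At P_x = 21 and P_y = 8.52: Q_x = 667.576.
∂Q_x/∂P_y = -11.2.
ε = (∂Q_x/∂P_y)(P_y/Q_x) = -11.2 × (8.52/667.576) ≈ -0.14.
Since ε < 0, Coke and Pepsi are complements.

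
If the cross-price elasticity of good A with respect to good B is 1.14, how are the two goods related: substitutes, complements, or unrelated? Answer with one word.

ε = 1.14 > 0, so a higher price of good B raises demand for good A: substitutes.

substitutes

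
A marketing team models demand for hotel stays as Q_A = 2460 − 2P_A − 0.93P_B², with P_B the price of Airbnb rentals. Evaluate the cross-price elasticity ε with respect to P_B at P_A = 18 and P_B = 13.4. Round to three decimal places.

At P_A = 18 and P_B = 13.4: Q_A = 2257.009.
∂Q_A/∂P_B = -1.86P_B = -1.86(13.4) = -24.9240.
ε = (∂Q_A/∂P_B)(P_B/Q_A) = -24.9240 × (13.4/2257.009) ≈ -0.148.

-0.148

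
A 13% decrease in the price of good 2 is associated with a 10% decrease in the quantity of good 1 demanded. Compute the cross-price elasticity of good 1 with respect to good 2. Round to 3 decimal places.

0.769

ε = (%ΔQ of good 1) / (%ΔP of good 2) = (-10%) / (-13%) ≈ 0.769.
Positive cross-price elasticity: substitutes.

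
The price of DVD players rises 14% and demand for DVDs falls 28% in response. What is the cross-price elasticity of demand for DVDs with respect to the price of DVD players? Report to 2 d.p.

-2.00

ε = (%ΔQ of DVDs) / (%ΔP of DVD players) = (-28%) / (14%) ≈ -2.00.
Negative cross-price elasticity: complements.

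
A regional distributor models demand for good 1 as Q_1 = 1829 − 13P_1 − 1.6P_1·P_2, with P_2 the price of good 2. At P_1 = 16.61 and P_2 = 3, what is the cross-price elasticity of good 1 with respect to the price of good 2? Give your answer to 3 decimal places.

-0.052

At P_1 = 16.61 and P_2 = 3: Q_1 = 1533.342.
∂Q_1/∂P_2 = -1.6P_1 = -1.6(16.61) = -26.5760.
ε = (∂Q_1/∂P_2)(P_2/Q_1) = -26.5760 × (3/1533.342) ≈ -0.052.
ε < 0: complements.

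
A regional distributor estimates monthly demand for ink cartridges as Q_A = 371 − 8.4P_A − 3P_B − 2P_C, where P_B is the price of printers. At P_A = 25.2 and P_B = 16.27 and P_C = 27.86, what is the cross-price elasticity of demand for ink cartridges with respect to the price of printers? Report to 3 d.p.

-0.891

At P_A = 25.2 and P_B = 16.27 and P_C = 27.86: Q_A = 54.79.
∂Q_A/∂P_B = -3.
ε = (∂Q_A/∂P_B)(P_B/Q_A) = -3 × (16.27/54.79) ≈ -0.891.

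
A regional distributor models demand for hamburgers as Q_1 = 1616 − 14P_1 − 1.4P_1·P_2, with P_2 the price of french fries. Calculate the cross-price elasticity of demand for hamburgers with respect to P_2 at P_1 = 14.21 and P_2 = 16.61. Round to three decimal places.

At P_1 = 14.21 and P_2 = 16.61: Q_1 = 1086.621.
∂Q_1/∂P_2 = -1.4P_1 = -1.4(14.21) = -19.8940.
ε = (∂Q_1/∂P_2)(P_2/Q_1) = -19.8940 × (16.61/1086.621) ≈ -0.304.

-0.304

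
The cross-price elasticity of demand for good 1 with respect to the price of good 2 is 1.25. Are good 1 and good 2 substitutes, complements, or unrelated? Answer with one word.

ε = 1.25 > 0, so a higher price of good 2 raises demand for good 1: substitutes.

substitutes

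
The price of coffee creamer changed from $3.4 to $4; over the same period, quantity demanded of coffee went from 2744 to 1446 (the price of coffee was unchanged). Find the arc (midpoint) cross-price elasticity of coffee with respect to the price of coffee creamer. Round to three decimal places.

-3.821

ΔQ_A = 1446 − 2744 = -1298; ΔP_B = 4 − 3.4 = 0.6.
Midpoints: Q̄_A = 2095.0, P̄_B = 3.70.
ε = (ΔQ_A/Q̄_A)/(ΔP_B/P̄_B) = (-1298/2095.0)/(0.6/3.70) ≈ -3.821.
ε < 0: coffee and coffee creamer are complements.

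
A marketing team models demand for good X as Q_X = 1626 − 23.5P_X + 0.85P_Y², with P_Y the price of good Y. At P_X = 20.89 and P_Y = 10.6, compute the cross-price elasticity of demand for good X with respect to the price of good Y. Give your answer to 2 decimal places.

0.16

At P_X = 20.89 and P_Y = 10.6: Q_X = 1230.591.
∂Q_X/∂P_Y = 1.7P_Y = 1.7(10.6) = 18.0200.
ε = (∂Q_X/∂P_Y)(P_Y/Q_X) = 18.0200 × (10.6/1230.591) ≈ 0.16.
ε > 0: substitutes.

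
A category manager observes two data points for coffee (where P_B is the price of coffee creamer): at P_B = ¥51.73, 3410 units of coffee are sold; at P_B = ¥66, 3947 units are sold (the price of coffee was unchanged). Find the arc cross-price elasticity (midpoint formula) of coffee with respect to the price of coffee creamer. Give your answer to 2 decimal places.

0.60

ΔQ_A = 3947 − 3410 = 537; ΔP_B = 66 − 51.73 = 14.27.
Midpoints: Q̄_A = 3678.5, P̄_B = 58.86.
ε = (ΔQ_A/Q̄_A)/(ΔP_B/P̄_B) = (537/3678.5)/(14.27/58.86) ≈ 0.60.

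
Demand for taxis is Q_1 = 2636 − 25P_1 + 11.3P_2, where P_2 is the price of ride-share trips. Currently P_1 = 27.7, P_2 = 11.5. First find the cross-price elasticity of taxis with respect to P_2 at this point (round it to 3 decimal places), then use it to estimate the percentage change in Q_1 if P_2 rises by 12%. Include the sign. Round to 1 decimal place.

At P_1 = 27.7, P_2 = 11.5: Q_1 = 2073.45.
∂Q_1/∂P_2 = 11.3.
ε = (∂Q_1/∂P_2)(P_2/Q_1) = 11.3000 × 11.5/2073.45 ≈ 0.063.
%ΔQ_1 ≈ ε × %ΔP_2 = 0.063 × (12%) = 0.8%.

0.8%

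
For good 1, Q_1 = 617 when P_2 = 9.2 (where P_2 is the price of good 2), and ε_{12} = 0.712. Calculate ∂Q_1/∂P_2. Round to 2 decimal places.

47.75

ε = (∂Q_1/∂P_2)·(P_2/Q_1) ⇒ ∂Q_1/∂P_2 = ε·Q_1/P_2 = 0.712 × 617/9.2 ≈ 47.75.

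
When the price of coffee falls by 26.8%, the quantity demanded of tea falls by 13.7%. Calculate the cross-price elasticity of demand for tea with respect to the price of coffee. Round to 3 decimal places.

ε = (%ΔQ of tea) / (%ΔP of coffee) = (-13.7%) / (-26.8%) ≈ 0.511.

0.511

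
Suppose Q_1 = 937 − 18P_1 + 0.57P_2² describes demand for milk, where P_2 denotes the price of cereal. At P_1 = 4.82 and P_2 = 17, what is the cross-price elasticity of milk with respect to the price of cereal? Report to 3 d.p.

0.325

At P_1 = 4.82 and P_2 = 17: Q_1 = 1014.97.
∂Q_1/∂P_2 = 1.14P_2 = 1.14(17) = 19.3800.
ε = (∂Q_1/∂P_2)(P_2/Q_1) = 19.3800 × (17/1014.97) ≈ 0.325.
ε > 0: substitutes.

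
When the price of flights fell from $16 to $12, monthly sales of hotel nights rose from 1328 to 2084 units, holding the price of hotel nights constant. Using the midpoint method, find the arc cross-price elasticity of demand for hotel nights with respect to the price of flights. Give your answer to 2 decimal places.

ΔQ_A = 2084 − 1328 = 756; ΔP_B = 12 − 16 = -4.
Midpoints: Q̄_A = 1706.0, P̄_B = 14.00.
ε = (ΔQ_A/Q̄_A)/(ΔP_B/P̄_B) = (756/1706.0)/(-4/14.00) ≈ -1.55.
ε < 0: hotel nights and flights are complements.

-1.55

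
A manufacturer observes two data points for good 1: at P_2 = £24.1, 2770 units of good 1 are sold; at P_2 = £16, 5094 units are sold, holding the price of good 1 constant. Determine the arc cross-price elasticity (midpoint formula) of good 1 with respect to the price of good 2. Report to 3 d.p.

-1.463

ΔQ_1 = 5094 − 2770 = 2324; ΔP_2 = 16 − 24.1 = -8.1.
Midpoints: Q̄_1 = 3932.0, P̄_2 = 20.05.
ε = (ΔQ_1/Q̄_1)/(ΔP_2/P̄_2) = (2324/3932.0)/(-8.1/20.05) ≈ -1.463.
ε < 0: good 1 and good 2 are complements.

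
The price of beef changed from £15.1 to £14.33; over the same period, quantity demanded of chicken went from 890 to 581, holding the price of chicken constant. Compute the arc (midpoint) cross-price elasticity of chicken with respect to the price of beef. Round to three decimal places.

ΔQ_A = 581 − 890 = -309; ΔP_B = 14.33 − 15.1 = -0.77.
Midpoints: Q̄_A = 735.5, P̄_B = 14.71.
ε = (ΔQ_A/Q̄_A)/(ΔP_B/P̄_B) = (-309/735.5)/(-0.77/14.71) ≈ 8.029.
ε > 0: chicken and beef are substitutes.

8.029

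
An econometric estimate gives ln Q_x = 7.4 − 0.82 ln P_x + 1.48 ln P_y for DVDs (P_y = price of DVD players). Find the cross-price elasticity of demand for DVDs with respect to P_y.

In a log-linear (constant-elasticity) demand function, the coefficient on ln P_y is the cross-price elasticity.
ε = 1.48. Positive, so DVDs and DVD players are substitutes.

1.48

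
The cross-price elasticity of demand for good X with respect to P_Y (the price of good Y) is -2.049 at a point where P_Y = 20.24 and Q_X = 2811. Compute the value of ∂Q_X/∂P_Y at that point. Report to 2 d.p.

ε = (∂Q_X/∂P_Y)·(P_Y/Q_X) ⇒ ∂Q_X/∂P_Y = ε·Q_X/P_Y = -2.049 × 2811/20.24 ≈ -284.57.

-284.57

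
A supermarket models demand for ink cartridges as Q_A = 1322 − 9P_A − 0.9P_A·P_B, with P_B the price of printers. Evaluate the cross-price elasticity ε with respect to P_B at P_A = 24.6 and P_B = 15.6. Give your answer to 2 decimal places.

At P_A = 24.6 and P_B = 15.6: Q_A = 755.216.
∂Q_A/∂P_B = -0.9P_A = -0.9(24.6) = -22.1400.
ε = (∂Q_A/∂P_B)(P_B/Q_A) = -22.1400 × (15.6/755.216) ≈ -0.46.
ε < 0: complements.

-0.46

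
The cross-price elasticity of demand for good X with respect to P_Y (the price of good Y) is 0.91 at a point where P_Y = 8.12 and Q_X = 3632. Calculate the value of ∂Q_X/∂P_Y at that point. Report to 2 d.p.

ε = (∂Q_X/∂P_Y)·(P_Y/Q_X) ⇒ ∂Q_X/∂P_Y = ε·Q_X/P_Y = 0.91 × 3632/8.12 ≈ 407.03.

407.03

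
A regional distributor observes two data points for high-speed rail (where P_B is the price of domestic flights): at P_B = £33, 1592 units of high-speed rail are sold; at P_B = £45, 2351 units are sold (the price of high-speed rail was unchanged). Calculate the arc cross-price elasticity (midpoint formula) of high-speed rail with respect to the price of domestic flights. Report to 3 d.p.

1.251

ΔQ_A = 2351 − 1592 = 759; ΔP_B = 45 − 33 = 12.
Midpoints: Q̄_A = 1971.5, P̄_B = 39.00.
ε = (ΔQ_A/Q̄_A)/(ΔP_B/P̄_B) = (759/1971.5)/(12/39.00) ≈ 1.251.
ε > 0: high-speed rail and domestic flights are substitutes.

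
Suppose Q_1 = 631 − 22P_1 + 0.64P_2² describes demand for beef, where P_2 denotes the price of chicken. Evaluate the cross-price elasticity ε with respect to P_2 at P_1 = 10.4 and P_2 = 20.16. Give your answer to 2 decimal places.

0.79

At P_1 = 10.4 and P_2 = 20.16: Q_1 = 662.312.
∂Q_1/∂P_2 = 1.28P_2 = 1.28(20.16) = 25.8048.
ε = (∂Q_1/∂P_2)(P_2/Q_1) = 25.8048 × (20.16/662.312) ≈ 0.79.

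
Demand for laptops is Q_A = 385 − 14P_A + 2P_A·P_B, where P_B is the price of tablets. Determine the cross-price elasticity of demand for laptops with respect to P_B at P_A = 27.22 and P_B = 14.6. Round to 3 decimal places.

At P_A = 27.22 and P_B = 14.6: Q_A = 798.744.
∂Q_A/∂P_B = 2P_A = 2(27.22) = 54.4400.
ε = (∂Q_A/∂P_B)(P_B/Q_A) = 54.4400 × (14.6/798.744) ≈ 0.995.

0.995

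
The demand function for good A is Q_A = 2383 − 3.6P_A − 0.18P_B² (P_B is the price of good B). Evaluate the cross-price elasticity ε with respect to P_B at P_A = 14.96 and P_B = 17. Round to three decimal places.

At P_A = 14.96 and P_B = 17: Q_A = 2277.124.
∂Q_A/∂P_B = -0.36P_B = -0.36(17) = -6.1200.
ε = (∂Q_A/∂P_B)(P_B/Q_A) = -6.1200 × (17/2277.124) ≈ -0.046.

-0.046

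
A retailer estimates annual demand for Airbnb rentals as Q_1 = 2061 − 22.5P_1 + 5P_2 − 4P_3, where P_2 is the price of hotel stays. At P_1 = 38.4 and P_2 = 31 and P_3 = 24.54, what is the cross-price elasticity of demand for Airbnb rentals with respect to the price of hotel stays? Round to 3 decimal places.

At P_1 = 38.4 and P_2 = 31 and P_3 = 24.54: Q_1 = 1253.84.
∂Q_1/∂P_2 = 5.
ε = (∂Q_1/∂P_2)(P_2/Q_1) = 5 × (31/1253.84) ≈ 0.124.
Since ε > 0, Airbnb rentals and hotel stays are substitutes.

0.124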